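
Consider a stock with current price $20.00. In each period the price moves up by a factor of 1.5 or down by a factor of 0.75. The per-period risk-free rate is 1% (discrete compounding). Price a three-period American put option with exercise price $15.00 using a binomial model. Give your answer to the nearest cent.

Risk-neutral probability p = (1 + 0.01 − 0.75)/(1.5 − 0.75) = 0.2600/0.7500 = 0.3467
Terminal stock prices: S_uuu = 67.5, S_uud = 33.75, S_udd = 16.88, S_ddd = 8.438
Terminal payoffs (K − S): max(-52.5, 0) = 0, max(-18.75, 0) = 0, max(-1.875, 0) = 0, max(6.562, 0) = 6.562
Node uu (S = 45): continuation = 1/1.01·[0.3467·0.0000 + 0.6533·0.0000] = 0.0000; exercise value = 0.0000 ≤ continuation, so V_uu = 0.0000
Node ud (S = 22.5): continuation = 1/1.01·[0.3467·0.0000 + 0.6533·0.0000] = 0.0000; exercise value = 0.0000 ≤ continuation, so V_ud = 0.0000
Node dd (S = 11.25): continuation = 1/1.01·[0.3467·0.0000 + 0.6533·6.5625] = 4.2450; exercise value = 3.7500 ≤ continuation, so V_dd = 4.2450
Node u (S = 30): continuation = 1/1.01·[0.3467·0.0000 + 0.6533·0.0000] = 0.0000; exercise value = 0.0000 ≤ continuation, so V_u = 0.0000
Node d (S = 15): continuation = 1/1.01·[0.3467·0.0000 + 0.6533·4.2450] = 2.7460; exercise value = 0.0000 ≤ continuation, so V_d = 2.7460
Node 0 (S = 20): continuation = 1/1.01·[0.3467·0.0000 + 0.6533·2.7460] = 1.7763; exercise value = 0.0000 ≤ continuation, so V_0 = 1.7763

$1.78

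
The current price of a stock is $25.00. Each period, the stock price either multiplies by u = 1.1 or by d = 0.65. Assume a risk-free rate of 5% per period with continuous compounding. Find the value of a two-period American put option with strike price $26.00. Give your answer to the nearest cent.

$1.71

Risk-neutral probability p = (e^0.05 − 0.65)/(1.1 − 0.65) = 0.4013/0.4500 = 0.8917
Terminal stock prices: S_uu = 30.25, S_ud = 17.88, S_dd = 10.56
Terminal payoffs (K − S): max(-4.25, 0) = 0, max(8.125, 0) = 8.125, max(15.44, 0) = 15.44
Node u (S = 27.5): continuation = e^(−0.05)·[0.8917·0.0000 + 0.1083·8.1250] = 0.8369; exercise value = 0.0000 ≤ continuation, so V_u = 0.8369
Node d (S = 16.25): continuation = e^(−0.05)·[0.8917·8.1250 + 0.1083·15.4375] = 8.4820; exercise value = 9.7500 > continuation, so V_d = 9.7500 (exercise)
Node 0 (S = 25): continuation = e^(−0.05)·[0.8917·0.8369 + 0.1083·9.7500] = 1.7142; exercise value = 1.0000 ≤ continuation, so V_0 = 1.7142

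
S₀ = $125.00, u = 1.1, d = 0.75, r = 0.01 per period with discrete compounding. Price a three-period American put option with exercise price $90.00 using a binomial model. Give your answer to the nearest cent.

$2.48

Risk-neutral probability p = (1 + 0.01 − 0.75)/(1.1 − 0.75) = 0.2600/0.3500 = 0.7429
Terminal stock prices: S_uuu = 166.4, S_uud = 113.4, S_udd = 77.34, S_ddd = 52.73
Terminal payoffs (K − S): max(-76.38, 0) = 0, max(-23.44, 0) = 0, max(12.66, 0) = 12.66, max(37.27, 0) = 37.27
Node uu (S = 151.3): continuation = 1/1.01·[0.7429·0.0000 + 0.2571·0.0000] = 0.0000; exercise value = 0.0000 ≤ continuation, so V_uu = 0.0000
Node ud (S = 103.1): continuation = 1/1.01·[0.7429·0.0000 + 0.2571·12.6562] = 3.2222; exercise value = 0.0000 ≤ continuation, so V_ud = 3.2222
Node dd (S = 70.31): continuation = 1/1.01·[0.7429·12.6562 + 0.2571·37.2656] = 18.7964; exercise value = 19.6875 > continuation, so V_dd = 19.6875 (exercise)
Node u (S = 137.5): continuation = 1/1.01·[0.7429·0.0000 + 0.2571·3.2222] = 0.8204; exercise value = 0.0000 ≤ continuation, so V_u = 0.8204
Node d (S = 93.75): continuation = 1/1.01·[0.7429·3.2222 + 0.2571·19.6875] = 7.3823; exercise value = 0.0000 ≤ continuation, so V_d = 7.3823
Node 0 (S = 125): continuation = 1/1.01·[0.7429·0.8204 + 0.2571·7.3823] = 2.4829; exercise value = 0.0000 ≤ continuation, so V_0 = 2.4829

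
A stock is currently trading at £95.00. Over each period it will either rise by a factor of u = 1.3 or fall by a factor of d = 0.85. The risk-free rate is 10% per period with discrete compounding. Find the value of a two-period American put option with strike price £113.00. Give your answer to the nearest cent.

£18.00

Risk-neutral probability p = (1 + 0.1 − 0.85)/(1.3 − 0.85) = 0.2500/0.4500 = 0.5556
Terminal stock prices: S_uu = 160.6, S_ud = 105, S_dd = 68.64
Terminal payoffs (K − S): max(-47.55, 0) = 0, max(8.025, 0) = 8.025, max(44.36, 0) = 44.36
Node u (S = 123.5): continuation = 1/1.1·[0.5556·0.0000 + 0.4444·8.0250] = 3.2424; exercise value = 0.0000 ≤ continuation, so V_u = 3.2424
Node d (S = 80.75): continuation = 1/1.1·[0.5556·8.0250 + 0.4444·44.3625] = 21.9773; exercise value = 32.2500 > continuation, so V_d = 32.2500 (exercise)
Node 0 (S = 95): continuation = 1/1.1·[0.5556·3.2424 + 0.4444·32.2500] = 14.6679; exercise value = 18.0000 > continuation, so V_0 = 18.0000 (exercise)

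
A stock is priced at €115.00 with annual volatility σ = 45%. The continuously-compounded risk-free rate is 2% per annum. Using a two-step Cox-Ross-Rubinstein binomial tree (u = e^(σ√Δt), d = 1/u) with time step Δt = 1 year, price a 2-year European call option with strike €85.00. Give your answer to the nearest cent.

CRR parameters: u = e^(σ√Δt) = e^(0.45·√1) = 1.5683, d = 1/u = 0.6376
Per-period rate: rΔt = 0.02·1 = 0.02, so R = e^0.02 = 1.0202
Risk-neutral probability p = (e^0.02 − 0.6376)/(1.5683 − 0.6376) = 0.3826/0.9307 = 0.4111
Terminal stock prices: S_uu = 282.9, S_ud = 115, S_dd = 46.76
Terminal payoffs (S − K): max(197.9, 0) = 197.9, max(30, 0) = 30, max(-38.24, 0) = 0
Node u (S = 180.4): V_u = e^(−0.02)·[0.4111·197.8544 + 0.5889·30.0000] = 97.0390
Node d (S = 73.33): V_d = e^(−0.02)·[0.4111·30.0000 + 0.5889·0.0000] = 12.0878
Node 0 (S = 115): V_0 = e^(−0.02)·[0.4111·97.0390 + 0.5889·12.0878] = 46.0776

€46.08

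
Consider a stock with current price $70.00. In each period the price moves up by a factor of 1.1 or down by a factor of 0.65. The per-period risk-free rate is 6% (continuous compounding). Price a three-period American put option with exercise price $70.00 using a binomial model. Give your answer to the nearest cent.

Risk-neutral probability p = (e^0.06 − 0.65)/(1.1 − 0.65) = 0.4118/0.4500 = 0.9152
Terminal stock prices: S_uuu = 93.17, S_uud = 55.06, S_udd = 32.53, S_ddd = 19.22
Terminal payoffs (K − S): max(-23.17, 0) = 0, max(14.94, 0) = 14.94, max(37.47, 0) = 37.47, max(50.78, 0) = 50.78
Node uu (S = 84.7): continuation = e^(−0.06)·[0.9152·0.0000 + 0.0848·14.9450] = 1.1936; exercise value = 0.0000 ≤ continuation, so V_uu = 1.1936
Node ud (S = 50.05): continuation = e^(−0.06)·[0.9152·14.9450 + 0.0848·37.4675] = 15.8735; exercise value = 19.9500 > continuation, so V_ud = 19.9500 (exercise)
Node dd (S = 29.58): continuation = e^(−0.06)·[0.9152·37.4675 + 0.0848·50.7763] = 36.3485; exercise value = 40.4250 > continuation, so V_dd = 40.4250 (exercise)
Node u (S = 77): continuation = e^(−0.06)·[0.9152·1.1936 + 0.0848·19.9500] = 2.6222; exercise value = 0.0000 ≤ continuation, so V_u = 2.6222
Node d (S = 45.5): continuation = e^(−0.06)·[0.9152·19.9500 + 0.0848·40.4250] = 20.4235; exercise value = 24.5000 > continuation, so V_d = 24.5000 (exercise)
Node 0 (S = 70): continuation = e^(−0.06)·[0.9152·2.6222 + 0.0848·24.5000] = 4.2168; exercise value = 0.0000 ≤ continuation, so V_0 = 4.2168

$4.22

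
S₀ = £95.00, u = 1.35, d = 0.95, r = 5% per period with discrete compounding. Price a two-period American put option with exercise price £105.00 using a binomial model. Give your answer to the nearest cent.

Risk-neutral probability p = (1 + 0.05 − 0.95)/(1.35 − 0.95) = 0.1000/0.4000 = 0.2500
Terminal stock prices: S_uu = 173.1, S_ud = 121.8, S_dd = 85.74
Terminal payoffs (K − S): max(-68.14, 0) = 0, max(-16.84, 0) = 0, max(19.26, 0) = 19.26
Node u (S = 128.2): continuation = 1/1.05·[0.2500·0.0000 + 0.7500·0.0000] = 0.0000; exercise value = 0.0000 ≤ continuation, so V_u = 0.0000
Node d (S = 90.25): continuation = 1/1.05·[0.2500·0.0000 + 0.7500·19.2625] = 13.7589; exercise value = 14.7500 > continuation, so V_d = 14.7500 (exercise)
Node 0 (S = 95): continuation = 1/1.05·[0.2500·0.0000 + 0.7500·14.7500] = 10.5357; exercise value = 10.0000 ≤ continuation, so V_0 = 10.5357

£10.54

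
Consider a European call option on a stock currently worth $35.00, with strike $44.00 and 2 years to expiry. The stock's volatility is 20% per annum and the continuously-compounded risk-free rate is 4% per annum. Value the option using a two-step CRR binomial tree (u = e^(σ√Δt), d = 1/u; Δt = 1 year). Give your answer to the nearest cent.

$2.31

CRR parameters: u = e^(σ√Δt) = e^(0.2·√1) = 1.2214, d = 1/u = 0.8187
Per-period rate: rΔt = 0.04·1 = 0.04, so R = e^0.04 = 1.0408
Risk-neutral probability p = (e^0.04 − 0.8187)/(1.2214 − 0.8187) = 0.2221/0.4027 = 0.5515
Terminal stock prices: S_uu = 52.21, S_ud = 35, S_dd = 23.46
Terminal payoffs (S − K): max(8.214, 0) = 8.214, max(-9, 0) = 0, max(-20.54, 0) = 0
Node u (S = 42.75): V_u = e^(−0.04)·[0.5515·8.2139 + 0.4485·0.0000] = 4.3525
Node d (S = 28.66): V_d = e^(−0.04)·[0.5515·0.0000 + 0.4485·0.0000] = 0.0000
Node 0 (S = 35): V_0 = e^(−0.04)·[0.5515·4.3525 + 0.4485·0.0000] = 2.3063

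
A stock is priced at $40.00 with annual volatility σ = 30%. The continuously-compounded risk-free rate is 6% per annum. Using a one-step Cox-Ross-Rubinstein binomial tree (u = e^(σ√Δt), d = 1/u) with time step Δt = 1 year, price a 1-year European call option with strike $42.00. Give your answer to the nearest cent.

CRR parameters: u = e^(σ√Δt) = e^(0.3·√1) = 1.3499, d = 1/u = 0.7408
Per-period rate: rΔt = 0.06·1 = 0.06, so R = e^0.06 = 1.0618
Risk-neutral probability p = (e^0.06 − 0.7408)/(1.3499 − 0.7408) = 0.3210/0.6090 = 0.5271
Terminal stock prices: S_u = 53.99, S_d = 29.63
Terminal payoffs (S − K): max(11.99, 0) = 11.99, max(-12.37, 0) = 0
Node 0 (S = 40): V_0 = e^(−0.06)·[0.5271·11.9944 + 0.4729·0.0000] = 5.9539

$5.95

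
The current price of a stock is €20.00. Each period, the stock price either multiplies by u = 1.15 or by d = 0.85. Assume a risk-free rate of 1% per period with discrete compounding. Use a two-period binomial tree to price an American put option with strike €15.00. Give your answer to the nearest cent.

Risk-neutral probability p = (1 + 0.01 − 0.85)/(1.15 − 0.85) = 0.1600/0.3000 = 0.5333
Terminal stock prices: S_uu = 26.45, S_ud = 19.55, S_dd = 14.45
Terminal payoffs (K − S): max(-11.45, 0) = 0, max(-4.55, 0) = 0, max(0.55, 0) = 0.55
Node u (S = 23): continuation = 1/1.01·[0.5333·0.0000 + 0.4667·0.0000] = 0.0000; exercise value = 0.0000 ≤ continuation, so V_u = 0.0000
Node d (S = 17): continuation = 1/1.01·[0.5333·0.0000 + 0.4667·0.5500] = 0.2541; exercise value = 0.0000 ≤ continuation, so V_d = 0.2541
Node 0 (S = 20): continuation = 1/1.01·[0.5333·0.0000 + 0.4667·0.2541] = 0.1174; exercise value = 0.0000 ≤ continuation, so V_0 = 0.1174

€0.12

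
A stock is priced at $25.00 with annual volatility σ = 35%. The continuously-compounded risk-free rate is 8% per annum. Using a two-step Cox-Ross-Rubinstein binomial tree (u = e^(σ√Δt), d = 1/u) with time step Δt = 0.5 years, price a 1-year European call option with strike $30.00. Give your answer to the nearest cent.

$2.75

CRR parameters: u = e^(σ√Δt) = e^(0.35·√0.5) = 1.2808, d = 1/u = 0.7808
Per-period rate: rΔt = 0.08·0.5 = 0.04, so R = e^0.04 = 1.0408
Risk-neutral probability p = (e^0.04 − 0.7808)/(1.2808 − 0.7808) = 0.2601/0.5000 = 0.5201
Terminal stock prices: S_uu = 41.01, S_ud = 25, S_dd = 15.24
Terminal payoffs (S − K): max(11.01, 0) = 11.01, max(-5, 0) = 0, max(-14.76, 0) = 0
Node u (S = 32.02): V_u = e^(−0.04)·[0.5201·11.0114 + 0.4799·0.0000] = 5.5020
Node d (S = 19.52): V_d = e^(−0.04)·[0.5201·0.0000 + 0.4799·0.0000] = 0.0000
Node 0 (S = 25): V_0 = e^(−0.04)·[0.5201·5.5020 + 0.4799·0.0000] = 2.7492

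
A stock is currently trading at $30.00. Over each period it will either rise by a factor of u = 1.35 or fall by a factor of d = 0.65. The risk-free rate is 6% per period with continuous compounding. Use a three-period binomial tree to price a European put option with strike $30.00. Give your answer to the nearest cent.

Risk-neutral probability p = (e^0.06 − 0.65)/(1.35 − 0.65) = 0.4118/0.7000 = 0.5883
Terminal stock prices: S_uuu = 73.81, S_uud = 35.54, S_udd = 17.11, S_ddd = 8.239
Terminal payoffs (K − S): max(-43.81, 0) = 0, max(-5.539, 0) = 0, max(12.89, 0) = 12.89, max(21.76, 0) = 21.76
Node uu (S = 54.68): V_uu = e^(−0.06)·[0.5883·0.0000 + 0.4117·0.0000] = 0.0000
Node ud (S = 26.32): V_ud = e^(−0.06)·[0.5883·0.0000 + 0.4117·12.8887] = 4.9968
Node dd (S = 12.68): V_dd = e^(−0.06)·[0.5883·12.8887 + 0.4117·21.7613] = 15.5779
Node u (S = 40.5): V_u = e^(−0.06)·[0.5883·0.0000 + 0.4117·4.9968] = 1.9372
Node d (S = 19.5): V_d = e^(−0.06)·[0.5883·4.9968 + 0.4117·15.5779] = 8.8080
Node 0 (S = 30): V_0 = e^(−0.06)·[0.5883·1.9372 + 0.4117·8.8080] = 4.4881

$4.49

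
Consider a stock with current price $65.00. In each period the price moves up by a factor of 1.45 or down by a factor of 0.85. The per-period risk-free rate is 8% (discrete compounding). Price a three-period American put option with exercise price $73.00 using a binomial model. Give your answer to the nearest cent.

$10.70

Risk-neutral probability p = (1 + 0.08 − 0.85)/(1.45 − 0.85) = 0.2300/0.6000 = 0.3833
Terminal stock prices: S_uuu = 198.2, S_uud = 116.2, S_udd = 68.1, S_ddd = 39.92
Terminal payoffs (K − S): max(-125.2, 0) = 0, max(-43.16, 0) = 0, max(4.904, 0) = 4.904, max(33.08, 0) = 33.08
Node uu (S = 136.7): continuation = 1/1.08·[0.3833·0.0000 + 0.6167·0.0000] = 0.0000; exercise value = 0.0000 ≤ continuation, so V_uu = 0.0000
Node ud (S = 80.11): continuation = 1/1.08·[0.3833·0.0000 + 0.6167·4.9044] = 2.8003; exercise value = 0.0000 ≤ continuation, so V_ud = 2.8003
Node dd (S = 46.96): continuation = 1/1.08·[0.3833·4.9044 + 0.6167·33.0819] = 20.6301; exercise value = 26.0375 > continuation, so V_dd = 26.0375 (exercise)
Node u (S = 94.25): continuation = 1/1.08·[0.3833·0.0000 + 0.6167·2.8003] = 1.5990; exercise value = 0.0000 ≤ continuation, so V_u = 1.5990
Node d (S = 55.25): continuation = 1/1.08·[0.3833·2.8003 + 0.6167·26.0375] = 15.8610; exercise value = 17.7500 > continuation, so V_d = 17.7500 (exercise)
Node 0 (S = 65): continuation = 1/1.08·[0.3833·1.5990 + 0.6167·17.7500] = 10.7026; exercise value = 8.0000 ≤ continuation, so V_0 = 10.7026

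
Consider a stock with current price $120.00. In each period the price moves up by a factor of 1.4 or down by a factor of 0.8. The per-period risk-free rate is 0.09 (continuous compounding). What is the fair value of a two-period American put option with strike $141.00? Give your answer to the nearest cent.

$22.34

Risk-neutral probability p = (e^0.09 − 0.8)/(1.4 − 0.8) = 0.2942/0.6000 = 0.4903
Terminal stock prices: S_uu = 235.2, S_ud = 134.4, S_dd = 76.8
Terminal payoffs (K − S): max(-94.2, 0) = 0, max(6.6, 0) = 6.6, max(64.2, 0) = 64.2
Node u (S = 168): continuation = e^(−0.09)·[0.4903·0.0000 + 0.5097·6.6000] = 3.0745; exercise value = 0.0000 ≤ continuation, so V_u = 3.0745
Node d (S = 96): continuation = e^(−0.09)·[0.4903·6.6000 + 0.5097·64.2000] = 32.8643; exercise value = 45.0000 > continuation, so V_d = 45.0000 (exercise)
Node 0 (S = 120): continuation = e^(−0.09)·[0.4903·3.0745 + 0.5097·45.0000] = 22.3405; exercise value = 21.0000 ≤ continuation, so V_0 = 22.3405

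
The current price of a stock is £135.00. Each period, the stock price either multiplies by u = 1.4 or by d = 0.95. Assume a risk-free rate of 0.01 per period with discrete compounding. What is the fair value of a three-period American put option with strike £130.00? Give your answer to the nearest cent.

Risk-neutral probability p = (1 + 0.01 − 0.95)/(1.4 − 0.95) = 0.0600/0.4500 = 0.1333
Terminal stock prices: S_uuu = 370.4, S_uud = 251.4, S_udd = 170.6, S_ddd = 115.7
Terminal payoffs (K − S): max(-240.4, 0) = 0, max(-121.4, 0) = 0, max(-40.57, 0) = 0, max(14.25, 0) = 14.25
Node uu (S = 264.6): continuation = 1/1.01·[0.1333·0.0000 + 0.8667·0.0000] = 0.0000; exercise value = 0.0000 ≤ continuation, so V_uu = 0.0000
Node ud (S = 179.5): continuation = 1/1.01·[0.1333·0.0000 + 0.8667·0.0000] = 0.0000; exercise value = 0.0000 ≤ continuation, so V_ud = 0.0000
Node dd (S = 121.8): continuation = 1/1.01·[0.1333·0.0000 + 0.8667·14.2544] = 12.2315; exercise value = 8.1625 ≤ continuation, so V_dd = 12.2315
Node u (S = 189): continuation = 1/1.01·[0.1333·0.0000 + 0.8667·0.0000] = 0.0000; exercise value = 0.0000 ≤ continuation, so V_u = 0.0000
Node d (S = 128.2): continuation = 1/1.01·[0.1333·0.0000 + 0.8667·12.2315] = 10.4957; exercise value = 1.7500 ≤ continuation, so V_d = 10.4957
Node 0 (S = 135): continuation = 1/1.01·[0.1333·0.0000 + 0.8667·10.4957] = 9.0062; exercise value = 0.0000 ≤ continuation, so V_0 = 9.0062

£9.01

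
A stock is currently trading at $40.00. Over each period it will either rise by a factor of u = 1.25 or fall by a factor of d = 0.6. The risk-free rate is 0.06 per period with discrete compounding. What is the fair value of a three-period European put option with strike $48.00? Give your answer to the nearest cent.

Risk-neutral probability p = (1 + 0.06 − 0.6)/(1.25 − 0.6) = 0.4600/0.6500 = 0.7077
Terminal stock prices: S_uuu = 78.12, S_uud = 37.5, S_udd = 18, S_ddd = 8.64
Terminal payoffs (K − S): max(-30.12, 0) = 0, max(10.5, 0) = 10.5, max(30, 0) = 30, max(39.36, 0) = 39.36
Node uu (S = 62.5): V_uu = 1/1.06·[0.7077·0.0000 + 0.2923·10.5000] = 2.8955
Node ud (S = 30): V_ud = 1/1.06·[0.7077·10.5000 + 0.2923·30.0000] = 15.2830
Node dd (S = 14.4): V_dd = 1/1.06·[0.7077·30.0000 + 0.2923·39.3600] = 30.8830
Node u (S = 50): V_u = 1/1.06·[0.7077·2.8955 + 0.2923·15.2830] = 6.1476
Node d (S = 24): V_d = 1/1.06·[0.7077·15.2830 + 0.2923·30.8830] = 18.7198
Node 0 (S = 40): V_0 = 1/1.06·[0.7077·6.1476 + 0.2923·18.7198] = 9.2666

$9.27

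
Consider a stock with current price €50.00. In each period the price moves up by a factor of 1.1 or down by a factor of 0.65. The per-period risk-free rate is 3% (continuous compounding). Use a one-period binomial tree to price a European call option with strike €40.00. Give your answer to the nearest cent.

€12.31

Risk-neutral probability p = (e^0.03 − 0.65)/(1.1 − 0.65) = 0.3805/0.4500 = 0.8455
Terminal stock prices: S_u = 55, S_d = 32.5
Terminal payoffs (S − K): max(15, 0) = 15, max(-7.5, 0) = 0
Node 0 (S = 50): V_0 = e^(−0.03)·[0.8455·15.0000 + 0.1545·0.0000] = 12.3070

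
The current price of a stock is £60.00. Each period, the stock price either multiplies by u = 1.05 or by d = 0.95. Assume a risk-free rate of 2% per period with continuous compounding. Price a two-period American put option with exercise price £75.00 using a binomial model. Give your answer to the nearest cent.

Risk-neutral probability p = (e^0.02 − 0.95)/(1.05 − 0.95) = 0.0702/0.1000 = 0.7020
Terminal stock prices: S_uu = 66.15, S_ud = 59.85, S_dd = 54.15
Terminal payoffs (K − S): max(8.85, 0) = 8.85, max(15.15, 0) = 15.15, max(20.85, 0) = 20.85
Node u (S = 63): continuation = e^(−0.02)·[0.7020·8.8500 + 0.2980·15.1500] = 10.5149; exercise value = 12.0000 > continuation, so V_u = 12.0000 (exercise)
Node d (S = 57): continuation = e^(−0.02)·[0.7020·15.1500 + 0.2980·20.8500] = 16.5149; exercise value = 18.0000 > continuation, so V_d = 18.0000 (exercise)
Node 0 (S = 60): continuation = e^(−0.02)·[0.7020·12.0000 + 0.2980·18.0000] = 13.5149; exercise value = 15.0000 > continuation, so V_0 = 15.0000 (exercise)

£15.00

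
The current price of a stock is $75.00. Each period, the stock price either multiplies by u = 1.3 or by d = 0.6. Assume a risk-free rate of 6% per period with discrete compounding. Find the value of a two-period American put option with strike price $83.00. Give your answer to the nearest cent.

$17.20

Risk-neutral probability p = (1 + 0.06 − 0.6)/(1.3 − 0.6) = 0.4600/0.7000 = 0.6571
Terminal stock prices: S_uu = 126.8, S_ud = 58.5, S_dd = 27
Terminal payoffs (K − S): max(-43.75, 0) = 0, max(24.5, 0) = 24.5, max(56, 0) = 56
Node u (S = 97.5): continuation = 1/1.06·[0.6571·0.0000 + 0.3429·24.5000] = 7.9245; exercise value = 0.0000 ≤ continuation, so V_u = 7.9245
Node d (S = 45): continuation = 1/1.06·[0.6571·24.5000 + 0.3429·56.0000] = 33.3019; exercise value = 38.0000 > continuation, so V_d = 38.0000 (exercise)
Node 0 (S = 75): continuation = 1/1.06·[0.6571·7.9245 + 0.3429·38.0000] = 17.2039; exercise value = 8.0000 ≤ continuation, so V_0 = 17.2039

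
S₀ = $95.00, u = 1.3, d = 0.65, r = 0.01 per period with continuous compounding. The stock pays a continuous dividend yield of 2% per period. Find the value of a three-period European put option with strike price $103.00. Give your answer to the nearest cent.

$25.69

Per-period risk-free factor R = e^0.01 = 1.0101; dividend-adjusted growth = e^(0.01−0.02) = 0.9900.
Risk-neutral probability p = (0.9900 − 0.65)/(1.3 − 0.65) = 0.3400/0.6500 = 0.5232
Terminal stock prices: S_uuu = 208.7, S_uud = 104.4, S_udd = 52.18, S_ddd = 26.09
Terminal payoffs (K − S): max(-105.7, 0) = 0, max(-1.358, 0) = 0, max(50.82, 0) = 50.82, max(76.91, 0) = 76.91
Node uu (S = 160.6): V_uu = e^(−0.01)·[0.5232·0.0000 + 0.4768·0.0000] = 0.0000
Node ud (S = 80.28): V_ud = e^(−0.01)·[0.5232·0.0000 + 0.4768·50.8212] = 23.9928
Node dd (S = 40.14): V_dd = e^(−0.01)·[0.5232·50.8212 + 0.4768·76.9106] = 62.6324
Node u (S = 123.5): V_u = e^(−0.01)·[0.5232·0.0000 + 0.4768·23.9928] = 11.3270
Node d (S = 61.75): V_d = e^(−0.01)·[0.5232·23.9928 + 0.4768·62.6324] = 41.9959
Node 0 (S = 95): V_0 = e^(−0.01)·[0.5232·11.3270 + 0.4768·41.9959] = 25.6932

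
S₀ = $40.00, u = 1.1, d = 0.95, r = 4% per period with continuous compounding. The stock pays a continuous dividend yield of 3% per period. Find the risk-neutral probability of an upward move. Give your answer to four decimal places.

p = 0.4003

Per-period risk-free factor R = e^0.04 = 1.0408; dividend-adjusted growth = e^(0.04−0.03) = 1.0101.
Risk-neutral probability p = (1.0101 − 0.95)/(1.1 − 0.95) = 0.0601/0.1500 = 0.4003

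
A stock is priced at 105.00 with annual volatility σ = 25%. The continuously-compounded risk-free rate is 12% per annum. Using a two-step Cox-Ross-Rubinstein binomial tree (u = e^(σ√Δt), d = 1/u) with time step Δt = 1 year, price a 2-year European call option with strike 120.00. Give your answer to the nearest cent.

CRR parameters: u = e^(σ√Δt) = e^(0.25·√1) = 1.2840, d = 1/u = 0.7788
Per-period rate: rΔt = 0.12·1 = 0.12, so R = e^0.12 = 1.1275
Risk-neutral probability p = (e^0.12 − 0.7788)/(1.2840 − 0.7788) = 0.3487/0.5052 = 0.6902
Terminal stock prices: S_uu = 173.1, S_ud = 105, S_dd = 63.69
Terminal payoffs (S − K): max(53.12, 0) = 53.12, max(-15, 0) = 0, max(-56.31, 0) = 0
Node u (S = 134.8): V_u = e^(−0.12)·[0.6902·53.1157 + 0.3098·0.0000] = 32.5140
Node d (S = 81.77): V_d = e^(−0.12)·[0.6902·0.0000 + 0.3098·0.0000] = 0.0000
Node 0 (S = 105): V_0 = e^(−0.12)·[0.6902·32.5140 + 0.3098·0.0000] = 19.9030

19.90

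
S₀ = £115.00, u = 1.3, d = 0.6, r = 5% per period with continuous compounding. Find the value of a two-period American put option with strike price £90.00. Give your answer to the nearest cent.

Risk-neutral probability p = (e^0.05 − 0.6)/(1.3 − 0.6) = 0.4513/0.7000 = 0.6447
Terminal stock prices: S_uu = 194.4, S_ud = 89.7, S_dd = 41.4
Terminal payoffs (K − S): max(-104.4, 0) = 0, max(0.3, 0) = 0.3, max(48.6, 0) = 48.6
Node u (S = 149.5): continuation = e^(−0.05)·[0.6447·0.0000 + 0.3553·0.3000] = 0.1014; exercise value = 0.0000 ≤ continuation, so V_u = 0.1014
Node d (S = 69): continuation = e^(−0.05)·[0.6447·0.3000 + 0.3553·48.6000] = 16.6106; exercise value = 21.0000 > continuation, so V_d = 21.0000 (exercise)
Node 0 (S = 115): continuation = e^(−0.05)·[0.6447·0.1014 + 0.3553·21.0000] = 7.1601; exercise value = 0.0000 ≤ continuation, so V_0 = 7.1601

£7.16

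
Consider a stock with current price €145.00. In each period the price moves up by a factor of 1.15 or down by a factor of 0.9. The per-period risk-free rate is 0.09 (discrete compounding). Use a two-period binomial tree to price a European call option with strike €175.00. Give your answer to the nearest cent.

€8.15

Risk-neutral probability p = (1 + 0.09 − 0.9)/(1.15 − 0.9) = 0.1900/0.2500 = 0.7600
Terminal stock prices: S_uu = 191.8, S_ud = 150.1, S_dd = 117.5
Terminal payoffs (S − K): max(16.76, 0) = 16.76, max(-24.92, 0) = 0, max(-57.55, 0) = 0
Node u (S = 166.8): V_u = 1/1.09·[0.7600·16.7625 + 0.2400·0.0000] = 11.6876
Node d (S = 130.5): V_d = 1/1.09·[0.7600·0.0000 + 0.2400·0.0000] = 0.0000
Node 0 (S = 145): V_0 = 1/1.09·[0.7600·11.6876 + 0.2400·0.0000] = 8.1492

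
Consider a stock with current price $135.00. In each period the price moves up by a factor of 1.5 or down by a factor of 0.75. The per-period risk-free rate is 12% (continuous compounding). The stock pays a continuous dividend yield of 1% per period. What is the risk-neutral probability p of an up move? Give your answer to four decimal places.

Per-period risk-free factor R = e^0.12 = 1.1275; dividend-adjusted growth = e^(0.12−0.01) = 1.1163.
Risk-neutral probability p = (1.1163 − 0.75)/(1.5 − 0.75) = 0.3663/0.7500 = 0.4884

p = 0.4884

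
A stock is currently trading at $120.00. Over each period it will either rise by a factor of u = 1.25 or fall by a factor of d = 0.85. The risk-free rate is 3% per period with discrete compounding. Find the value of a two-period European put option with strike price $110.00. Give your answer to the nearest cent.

Risk-neutral probability p = (1 + 0.03 − 0.85)/(1.25 − 0.85) = 0.1800/0.4000 = 0.4500
Terminal stock prices: S_uu = 187.5, S_ud = 127.5, S_dd = 86.7
Terminal payoffs (K − S): max(-77.5, 0) = 0, max(-17.5, 0) = 0, max(23.3, 0) = 23.3
Node u (S = 150): V_u = 1/1.03·[0.4500·0.0000 + 0.5500·0.0000] = 0.0000
Node d (S = 102): V_d = 1/1.03·[0.4500·0.0000 + 0.5500·23.3000] = 12.4417
Node 0 (S = 120): V_0 = 1/1.03·[0.4500·0.0000 + 0.5500·12.4417] = 6.6437

$6.64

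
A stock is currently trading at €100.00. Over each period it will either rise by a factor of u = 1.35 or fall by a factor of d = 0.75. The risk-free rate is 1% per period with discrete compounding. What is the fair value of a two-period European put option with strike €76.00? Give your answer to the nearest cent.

€6.22

Risk-neutral probability p = (1 + 0.01 − 0.75)/(1.35 − 0.75) = 0.2600/0.6000 = 0.4333
Terminal stock prices: S_uu = 182.3, S_ud = 101.2, S_dd = 56.25
Terminal payoffs (K − S): max(-106.3, 0) = 0, max(-25.25, 0) = 0, max(19.75, 0) = 19.75
Node u (S = 135): V_u = 1/1.01·[0.4333·0.0000 + 0.5667·0.0000] = 0.0000
Node d (S = 75): V_d = 1/1.01·[0.4333·0.0000 + 0.5667·19.7500] = 11.0809
Node 0 (S = 100): V_0 = 1/1.01·[0.4333·0.0000 + 0.5667·11.0809] = 6.2170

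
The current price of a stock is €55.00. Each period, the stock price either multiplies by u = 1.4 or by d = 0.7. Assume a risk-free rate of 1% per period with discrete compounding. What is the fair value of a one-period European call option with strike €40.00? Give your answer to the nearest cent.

€16.22

Risk-neutral probability p = (1 + 0.01 − 0.7)/(1.4 − 0.7) = 0.3100/0.7000 = 0.4429
Terminal stock prices: S_u = 77, S_d = 38.5
Terminal payoffs (S − K): max(37, 0) = 37, max(-1.5, 0) = 0
Node 0 (S = 55): V_0 = 1/1.01·[0.4429·37.0000 + 0.5571·0.0000] = 16.2235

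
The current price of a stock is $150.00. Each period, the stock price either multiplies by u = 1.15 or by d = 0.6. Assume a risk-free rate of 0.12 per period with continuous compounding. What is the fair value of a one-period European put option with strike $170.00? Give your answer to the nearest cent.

Risk-neutral probability p = (e^0.12 − 0.6)/(1.15 − 0.6) = 0.5275/0.5500 = 0.9591
Terminal stock prices: S_u = 172.5, S_d = 90
Terminal payoffs (K − S): max(-2.5, 0) = 0, max(80, 0) = 80
Node 0 (S = 150): V_0 = e^(−0.12)·[0.9591·0.0000 + 0.0409·80.0000] = 2.9031

$2.90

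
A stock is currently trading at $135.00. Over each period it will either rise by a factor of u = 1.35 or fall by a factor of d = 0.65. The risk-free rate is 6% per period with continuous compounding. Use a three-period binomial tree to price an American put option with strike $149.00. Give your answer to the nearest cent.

Risk-neutral probability p = (e^0.06 − 0.65)/(1.35 − 0.65) = 0.4118/0.7000 = 0.5883
Terminal stock prices: S_uuu = 332.2, S_uud = 159.9, S_udd = 77, S_ddd = 37.07
Terminal payoffs (K − S): max(-183.2, 0) = 0, max(-10.92, 0) = 0, max(72, 0) = 72, max(111.9, 0) = 111.9
Node uu (S = 246): continuation = e^(−0.06)·[0.5883·0.0000 + 0.4117·0.0000] = 0.0000; exercise value = 0.0000 ≤ continuation, so V_uu = 0.0000
Node ud (S = 118.5): continuation = e^(−0.06)·[0.5883·0.0000 + 0.4117·71.9994] = 27.9133; exercise value = 30.5375 > continuation, so V_ud = 30.5375 (exercise)
Node dd (S = 57.04): continuation = e^(−0.06)·[0.5883·71.9994 + 0.4117·111.9256] = 83.2854; exercise value = 91.9625 > continuation, so V_dd = 91.9625 (exercise)
Node u (S = 182.2): continuation = e^(−0.06)·[0.5883·0.0000 + 0.4117·30.5375] = 11.8390; exercise value = 0.0000 ≤ continuation, so V_u = 11.8390
Node d (S = 87.75): continuation = e^(−0.06)·[0.5883·30.5375 + 0.4117·91.9625] = 52.5729; exercise value = 61.2500 > continuation, so V_d = 61.2500 (exercise)
Node 0 (S = 135): continuation = e^(−0.06)·[0.5883·11.8390 + 0.4117·61.2500] = 30.3057; exercise value = 14.0000 ≤ continuation, so V_0 = 30.3057

$30.31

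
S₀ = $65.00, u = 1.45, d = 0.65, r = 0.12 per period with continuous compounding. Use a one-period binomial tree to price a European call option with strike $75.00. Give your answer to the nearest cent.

$10.19

Risk-neutral probability p = (e^0.12 − 0.65)/(1.45 − 0.65) = 0.4775/0.8000 = 0.5969
Terminal stock prices: S_u = 94.25, S_d = 42.25
Terminal payoffs (S − K): max(19.25, 0) = 19.25, max(-32.75, 0) = 0
Node 0 (S = 65): V_0 = e^(−0.12)·[0.5969·19.2500 + 0.4031·0.0000] = 10.1905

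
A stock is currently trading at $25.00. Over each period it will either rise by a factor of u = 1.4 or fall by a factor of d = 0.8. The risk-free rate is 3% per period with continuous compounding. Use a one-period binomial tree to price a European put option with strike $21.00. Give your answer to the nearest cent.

$0.60

Risk-neutral probability p = (e^0.03 − 0.8)/(1.4 − 0.8) = 0.2305/0.6000 = 0.3841
Terminal stock prices: S_u = 35, S_d = 20
Terminal payoffs (K − S): max(-14, 0) = 0, max(1, 0) = 1
Node 0 (S = 25): V_0 = e^(−0.03)·[0.3841·0.0000 + 0.6159·1.0000] = 0.5977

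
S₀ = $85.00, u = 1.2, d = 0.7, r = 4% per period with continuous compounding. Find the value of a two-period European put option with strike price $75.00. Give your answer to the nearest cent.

Risk-neutral probability p = (e^0.04 − 0.7)/(1.2 − 0.7) = 0.3408/0.5000 = 0.6816
Terminal stock prices: S_uu = 122.4, S_ud = 71.4, S_dd = 41.65
Terminal payoffs (K − S): max(-47.4, 0) = 0, max(3.6, 0) = 3.6, max(33.35, 0) = 33.35
Node u (S = 102): V_u = e^(−0.04)·[0.6816·0.0000 + 0.3184·3.6000] = 1.1012
Node d (S = 59.5): V_d = e^(−0.04)·[0.6816·3.6000 + 0.3184·33.3500] = 12.5592
Node 0 (S = 85): V_0 = e^(−0.04)·[0.6816·1.1012 + 0.3184·12.5592] = 4.5630

$4.56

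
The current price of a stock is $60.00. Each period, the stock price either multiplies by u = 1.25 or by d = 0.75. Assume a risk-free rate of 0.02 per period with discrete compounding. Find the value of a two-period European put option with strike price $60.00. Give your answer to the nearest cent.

$7.13

Risk-neutral probability p = (1 + 0.02 − 0.75)/(1.25 − 0.75) = 0.2700/0.5000 = 0.5400
Terminal stock prices: S_uu = 93.75, S_ud = 56.25, S_dd = 33.75
Terminal payoffs (K − S): max(-33.75, 0) = 0, max(3.75, 0) = 3.75, max(26.25, 0) = 26.25
Node u (S = 75): V_u = 1/1.02·[0.5400·0.0000 + 0.4600·3.7500] = 1.6912
Node d (S = 45): V_d = 1/1.02·[0.5400·3.7500 + 0.4600·26.2500] = 13.8235
Node 0 (S = 60): V_0 = 1/1.02·[0.5400·1.6912 + 0.4600·13.8235] = 7.1295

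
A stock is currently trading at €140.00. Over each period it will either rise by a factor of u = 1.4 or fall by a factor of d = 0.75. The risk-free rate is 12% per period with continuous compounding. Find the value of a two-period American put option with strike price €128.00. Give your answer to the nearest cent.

€8.55

Risk-neutral probability p = (e^0.12 − 0.75)/(1.4 − 0.75) = 0.3775/0.6500 = 0.5808
Terminal stock prices: S_uu = 274.4, S_ud = 147, S_dd = 78.75
Terminal payoffs (K − S): max(-146.4, 0) = 0, max(-19, 0) = 0, max(49.25, 0) = 49.25
Node u (S = 196): continuation = e^(−0.12)·[0.5808·0.0000 + 0.4192·0.0000] = 0.0000; exercise value = 0.0000 ≤ continuation, so V_u = 0.0000
Node d (S = 105): continuation = e^(−0.12)·[0.5808·0.0000 + 0.4192·49.2500] = 18.3126; exercise value = 23.0000 > continuation, so V_d = 23.0000 (exercise)
Node 0 (S = 140): continuation = e^(−0.12)·[0.5808·0.0000 + 0.4192·23.0000] = 8.5521; exercise value = 0.0000 ≤ continuation, so V_0 = 8.5521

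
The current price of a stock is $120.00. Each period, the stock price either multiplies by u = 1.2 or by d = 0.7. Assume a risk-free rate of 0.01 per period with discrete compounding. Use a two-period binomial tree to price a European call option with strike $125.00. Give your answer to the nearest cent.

$18.01

Risk-neutral probability p = (1 + 0.01 − 0.7)/(1.2 − 0.7) = 0.3100/0.5000 = 0.6200
Terminal stock prices: S_uu = 172.8, S_ud = 100.8, S_dd = 58.8
Terminal payoffs (S − K): max(47.8, 0) = 47.8, max(-24.2, 0) = 0, max(-66.2, 0) = 0
Node u (S = 144): V_u = 1/1.01·[0.6200·47.8000 + 0.3800·0.0000] = 29.3426
Node d (S = 84): V_d = 1/1.01·[0.6200·0.0000 + 0.3800·0.0000] = 0.0000
Node 0 (S = 120): V_0 = 1/1.01·[0.6200·29.3426 + 0.3800·0.0000] = 18.0123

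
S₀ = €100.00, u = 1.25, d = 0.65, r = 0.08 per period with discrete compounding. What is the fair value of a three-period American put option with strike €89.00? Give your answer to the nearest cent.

Risk-neutral probability p = (1 + 0.08 − 0.65)/(1.25 − 0.65) = 0.4300/0.6000 = 0.7167
Terminal stock prices: S_uuu = 195.3, S_uud = 101.6, S_udd = 52.81, S_ddd = 27.46
Terminal payoffs (K − S): max(-106.3, 0) = 0, max(-12.56, 0) = 0, max(36.19, 0) = 36.19, max(61.54, 0) = 61.54
Node uu (S = 156.2): continuation = 1/1.08·[0.7167·0.0000 + 0.2833·0.0000] = 0.0000; exercise value = 0.0000 ≤ continuation, so V_uu = 0.0000
Node ud (S = 81.25): continuation = 1/1.08·[0.7167·0.0000 + 0.2833·36.1875] = 9.4936; exercise value = 7.7500 ≤ continuation, so V_ud = 9.4936
Node dd (S = 42.25): continuation = 1/1.08·[0.7167·36.1875 + 0.2833·61.5375] = 40.1574; exercise value = 46.7500 > continuation, so V_dd = 46.7500 (exercise)
Node u (S = 125): continuation = 1/1.08·[0.7167·0.0000 + 0.2833·9.4936] = 2.4906; exercise value = 0.0000 ≤ continuation, so V_u = 2.4906
Node d (S = 65): continuation = 1/1.08·[0.7167·9.4936 + 0.2833·46.7500] = 18.5644; exercise value = 24.0000 > continuation, so V_d = 24.0000 (exercise)
Node 0 (S = 100): continuation = 1/1.08·[0.7167·2.4906 + 0.2833·24.0000] = 7.9490; exercise value = 0.0000 ≤ continuation, so V_0 = 7.9490

€7.95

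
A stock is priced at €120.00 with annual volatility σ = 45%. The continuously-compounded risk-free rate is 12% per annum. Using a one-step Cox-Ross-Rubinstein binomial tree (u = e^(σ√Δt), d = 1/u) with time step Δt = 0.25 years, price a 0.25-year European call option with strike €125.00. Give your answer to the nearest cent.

CRR parameters: u = e^(σ√Δt) = e^(0.45·√0.25) = 1.2523, d = 1/u = 0.7985
Per-period rate: rΔt = 0.12·0.25 = 0.03, so R = e^0.03 = 1.0305
Risk-neutral probability p = (e^0.03 − 0.7985)/(1.2523 − 0.7985) = 0.2319/0.4538 = 0.5111
Terminal stock prices: S_u = 150.3, S_d = 95.82
Terminal payoffs (S − K): max(25.28, 0) = 25.28, max(-29.18, 0) = 0
Node 0 (S = 120): V_0 = e^(−0.03)·[0.5111·25.2787 + 0.4889·0.0000] = 12.5380

€12.54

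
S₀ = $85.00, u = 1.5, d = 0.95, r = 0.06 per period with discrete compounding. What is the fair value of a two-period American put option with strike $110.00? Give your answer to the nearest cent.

$25.00

Risk-neutral probability p = (1 + 0.06 − 0.95)/(1.5 − 0.95) = 0.1100/0.5500 = 0.2000
Terminal stock prices: S_uu = 191.2, S_ud = 121.1, S_dd = 76.71
Terminal payoffs (K − S): max(-81.25, 0) = 0, max(-11.12, 0) = 0, max(33.29, 0) = 33.29
Node u (S = 127.5): continuation = 1/1.06·[0.2000·0.0000 + 0.8000·0.0000] = 0.0000; exercise value = 0.0000 ≤ continuation, so V_u = 0.0000
Node d (S = 80.75): continuation = 1/1.06·[0.2000·0.0000 + 0.8000·33.2875] = 25.1226; exercise value = 29.2500 > continuation, so V_d = 29.2500 (exercise)
Node 0 (S = 85): continuation = 1/1.06·[0.2000·0.0000 + 0.8000·29.2500] = 22.0755; exercise value = 25.0000 > continuation, so V_0 = 25.0000 (exercise)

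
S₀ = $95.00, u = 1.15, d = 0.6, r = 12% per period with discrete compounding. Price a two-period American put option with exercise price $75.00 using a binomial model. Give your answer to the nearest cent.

$1.27

Risk-neutral probability p = (1 + 0.12 − 0.6)/(1.15 − 0.6) = 0.5200/0.5500 = 0.9455
Terminal stock prices: S_uu = 125.6, S_ud = 65.55, S_dd = 34.2
Terminal payoffs (K − S): max(-50.64, 0) = 0, max(9.45, 0) = 9.45, max(40.8, 0) = 40.8
Node u (S = 109.2): continuation = 1/1.12·[0.9455·0.0000 + 0.0545·9.4500] = 0.4602; exercise value = 0.0000 ≤ continuation, so V_u = 0.4602
Node d (S = 57): continuation = 1/1.12·[0.9455·9.4500 + 0.0545·40.8000] = 9.9643; exercise value = 18.0000 > continuation, so V_d = 18.0000 (exercise)
Node 0 (S = 95): continuation = 1/1.12·[0.9455·0.4602 + 0.0545·18.0000] = 1.2651; exercise value = 0.0000 ≤ continuation, so V_0 = 1.2651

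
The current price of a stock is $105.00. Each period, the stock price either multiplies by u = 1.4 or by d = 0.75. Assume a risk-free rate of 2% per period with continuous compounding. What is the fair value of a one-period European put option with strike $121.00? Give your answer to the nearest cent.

Risk-neutral probability p = (e^0.02 − 0.75)/(1.4 − 0.75) = 0.2702/0.6500 = 0.4157
Terminal stock prices: S_u = 147, S_d = 78.75
Terminal payoffs (K − S): max(-26, 0) = 0, max(42.25, 0) = 42.25
Node 0 (S = 105): V_0 = e^(−0.02)·[0.4157·0.0000 + 0.5843·42.2500] = 24.1981

$24.20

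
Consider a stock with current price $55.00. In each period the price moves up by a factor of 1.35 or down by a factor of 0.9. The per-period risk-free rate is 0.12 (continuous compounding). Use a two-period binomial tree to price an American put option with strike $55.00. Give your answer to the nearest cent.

Risk-neutral probability p = (e^0.12 − 0.9)/(1.35 − 0.9) = 0.2275/0.4500 = 0.5055
Terminal stock prices: S_uu = 100.2, S_ud = 66.83, S_dd = 44.55
Terminal payoffs (K − S): max(-45.24, 0) = 0, max(-11.83, 0) = 0, max(10.45, 0) = 10.45
Node u (S = 74.25): continuation = e^(−0.12)·[0.5055·0.0000 + 0.4945·0.0000] = 0.0000; exercise value = 0.0000 ≤ continuation, so V_u = 0.0000
Node d (S = 49.5): continuation = e^(−0.12)·[0.5055·0.0000 + 0.4945·10.4500] = 4.5827; exercise value = 5.5000 > continuation, so V_d = 5.5000 (exercise)
Node 0 (S = 55): continuation = e^(−0.12)·[0.5055·0.0000 + 0.4945·5.5000] = 2.4120; exercise value = 0.0000 ≤ continuation, so V_0 = 2.4120

$2.41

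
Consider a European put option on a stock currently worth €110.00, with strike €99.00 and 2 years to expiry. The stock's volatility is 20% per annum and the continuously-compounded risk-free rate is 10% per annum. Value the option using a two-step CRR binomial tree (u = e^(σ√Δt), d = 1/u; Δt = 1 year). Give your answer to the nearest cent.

€1.72

CRR parameters: u = e^(σ√Δt) = e^(0.2·√1) = 1.2214, d = 1/u = 0.8187
Per-period rate: rΔt = 0.1·1 = 0.1, so R = e^0.1 = 1.1052
Risk-neutral probability p = (e^0.1 − 0.8187)/(1.2214 − 0.8187) = 0.2864/0.4027 = 0.7113
Terminal stock prices: S_uu = 164.1, S_ud = 110, S_dd = 73.74
Terminal payoffs (K − S): max(-65.1, 0) = 0, max(-11, 0) = 0, max(25.26, 0) = 25.26
Node u (S = 134.4): V_u = e^(−0.1)·[0.7113·0.0000 + 0.2887·0.0000] = 0.0000
Node d (S = 90.06): V_d = e^(−0.1)·[0.7113·0.0000 + 0.2887·25.2648] = 6.5987
Node 0 (S = 110): V_0 = e^(−0.1)·[0.7113·0.0000 + 0.2887·6.5987] = 1.7235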